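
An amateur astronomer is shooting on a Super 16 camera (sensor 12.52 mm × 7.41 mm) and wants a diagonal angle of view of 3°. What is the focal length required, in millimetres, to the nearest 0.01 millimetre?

277.79 mm

Sensor diagonal = √(12.52² + 7.41²) = √211.6585 ≈ 14.5485 mm.
From α = 2·arctan(d/2f) we get f = d / (2·tan(α/2)).
With d = 14.5485 mm and α/2 = 1.5°, tan(α/2) ≈ 0.02619, so f ≈ 14.5485 / 0.05237 ≈ 277.7922 mm.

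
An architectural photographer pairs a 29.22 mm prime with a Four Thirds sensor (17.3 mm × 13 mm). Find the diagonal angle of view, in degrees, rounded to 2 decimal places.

Sensor diagonal = √(17.3² + 13²) = √468.2900 ≈ 21.6400 mm.
Angle of view α = 2·arctan(d/2f) with d = 21.6400 mm and f = 29.22 mm.
d/2f = 0.37029; arctan(0.37029) ≈ 20.3193°, so α ≈ 40.6386°.

40.64°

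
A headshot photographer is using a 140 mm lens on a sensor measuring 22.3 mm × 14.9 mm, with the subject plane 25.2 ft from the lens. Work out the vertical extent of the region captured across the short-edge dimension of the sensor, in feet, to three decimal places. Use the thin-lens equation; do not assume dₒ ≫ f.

dₒ: 25.2 ft × 304.8 mm/ft = 7680.96 mm.
Similar triangles through the lens centre give W/dₒ = h/dᵢ; with 1/f = 1/dₒ + 1/dᵢ this gives W = h·(dₒ − f)/f.
W = 14.9 mm × (7680.96 − 140) / 140 = 14.9 × 53.8640 ≈ 802.574 mm = 802.574/304.8 ft = 2.63312 ft.

2.633 ft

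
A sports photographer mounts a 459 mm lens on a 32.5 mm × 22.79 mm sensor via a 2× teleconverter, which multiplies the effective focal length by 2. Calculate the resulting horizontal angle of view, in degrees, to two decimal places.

2.03°

Effective focal length f = 459 × 2 = 918 mm.
α = 2·arctan(32.5 / (2 × 918)) = 2·arctan(0.01770) ≈ 2.0282°.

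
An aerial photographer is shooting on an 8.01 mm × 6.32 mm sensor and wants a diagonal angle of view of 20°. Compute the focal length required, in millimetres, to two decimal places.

Sensor diagonal = √(8.01² + 6.32²) = √104.1025 ≈ 10.2031 mm.
From α = 2·arctan(d/2f) we get f = d / (2·tan(α/2)).
With d = 10.2031 mm and α/2 = 10°, tan(α/2) ≈ 0.17633, so f ≈ 10.2031 / 0.35265 ≈ 28.9322 mm.

28.93 mm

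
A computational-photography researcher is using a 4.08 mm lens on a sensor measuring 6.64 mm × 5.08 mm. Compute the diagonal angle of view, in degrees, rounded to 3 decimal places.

91.390°

Sensor diagonal = √(6.64² + 5.08²) = √69.8960 ≈ 8.3604 mm.
Angle of view α = 2·arctan(d/2f) with d = 8.3604 mm and f = 4.08 mm.
d/2f = 1.02456; arctan(1.02456) ≈ 45.6949°, so α ≈ 91.3899°.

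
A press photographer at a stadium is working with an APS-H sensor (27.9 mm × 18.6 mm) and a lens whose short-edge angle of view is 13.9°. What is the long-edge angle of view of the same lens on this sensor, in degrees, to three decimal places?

20.724°

From the short-edge AOV: f = 18.6 / (2·tan(6.95°)) = 18.6 / 0.24380 ≈ 76.2928 mm.
Long-edge AOV = 2·arctan(27.9 / (2 × 76.2928)) = 2·arctan(0.18285) ≈ 20.7239°.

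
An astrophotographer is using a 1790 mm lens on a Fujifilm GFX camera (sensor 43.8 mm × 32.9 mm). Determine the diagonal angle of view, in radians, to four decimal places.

Sensor diagonal = √(43.8² + 32.9²) = √3000.8500 ≈ 54.7800 mm.
Angle of view α = 2·arctan(d/2f) with d = 54.7800 mm and f = 1790 mm.
d/2f = 0.01530; arctan(0.01530) ≈ 0.0153 rad, so α ≈ 0.0306 rad.

0.0306 rad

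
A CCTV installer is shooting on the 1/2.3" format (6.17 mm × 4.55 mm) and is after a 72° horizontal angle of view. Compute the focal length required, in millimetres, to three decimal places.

4.246 mm

From α = 2·arctan(w/2f) we get f = w / (2·tan(α/2)).
With w = 6.17 mm and α/2 = 36°, tan(α/2) ≈ 0.72654, so f ≈ 6.17 / 1.45309 ≈ 4.2461 mm.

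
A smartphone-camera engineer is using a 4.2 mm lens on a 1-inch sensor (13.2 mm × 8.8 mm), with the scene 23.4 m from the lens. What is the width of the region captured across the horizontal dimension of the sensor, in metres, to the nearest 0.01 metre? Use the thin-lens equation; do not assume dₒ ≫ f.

73.53 m

dₒ: 23.4 m = 23400 mm.
Similar triangles through the lens centre give W/dₒ = w/dᵢ; with 1/f = 1/dₒ + 1/dᵢ this gives W = w·(dₒ − f)/f.
W = 13.2 mm × (23400 − 4.2) / 4.2 = 13.2 × 5570.4286 ≈ 73529.657 mm = 73.5297 m.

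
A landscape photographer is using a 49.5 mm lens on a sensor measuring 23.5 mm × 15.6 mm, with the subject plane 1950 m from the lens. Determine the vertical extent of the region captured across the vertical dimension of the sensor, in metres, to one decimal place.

614.5 m

dₒ: 1950 m = 1.95e+06 mm.
Similar triangles through the lens centre give W/dₒ = h/dᵢ; with 1/f = 1/dₒ + 1/dᵢ this gives W = h·(dₒ − f)/f.
W = 15.6 mm × (1.95e+06 − 49.5) / 49.5 = 15.6 × 39392.9394 ≈ 614529.855 mm = 614.53 m.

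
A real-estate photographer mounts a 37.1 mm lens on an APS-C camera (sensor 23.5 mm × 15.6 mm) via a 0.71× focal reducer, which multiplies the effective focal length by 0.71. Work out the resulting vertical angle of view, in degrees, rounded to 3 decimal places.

32.990°

Effective focal length f = 37.1 × 0.71 = 26.341 mm.
α = 2·arctan(15.6 / (2 × 26.341)) = 2·arctan(0.29612) ≈ 32.9898°.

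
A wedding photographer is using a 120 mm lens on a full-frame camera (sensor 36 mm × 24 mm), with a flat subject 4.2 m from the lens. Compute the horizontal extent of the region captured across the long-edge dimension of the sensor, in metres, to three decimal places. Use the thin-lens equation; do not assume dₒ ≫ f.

1.224 m

dₒ: 4.2 m = 4200 mm.
Similar triangles through the lens centre give W/dₒ = w/dᵢ; with 1/f = 1/dₒ + 1/dᵢ this gives W = w·(dₒ − f)/f.
W = 36 mm × (4200 − 120) / 120 = 36 × 34.0000 ≈ 1224.000 mm = 1.224 m.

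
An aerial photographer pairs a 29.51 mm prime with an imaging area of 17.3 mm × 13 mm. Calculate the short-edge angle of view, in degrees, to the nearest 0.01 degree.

24.84°

Angle of view α = 2·arctan(h/2f) with h = 13 mm and f = 29.51 mm.
h/2f = 0.22026; arctan(0.22026) ≈ 12.4219°, so α ≈ 24.8437°.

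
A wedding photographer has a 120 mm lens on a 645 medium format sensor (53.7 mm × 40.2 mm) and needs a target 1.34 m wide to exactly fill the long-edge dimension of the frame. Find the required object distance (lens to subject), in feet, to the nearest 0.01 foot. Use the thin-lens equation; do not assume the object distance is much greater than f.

W: 1.34 m = 1340 mm.
Magnification m = w/W = dᵢ/dₒ; combined with 1/f = 1/dₒ + 1/dᵢ this gives dₒ = f·(1 + W/w).
dₒ = 120 mm × (1 + 1340/53.7) = 120 × 25.9534 ≈ 3114.413 mm = 3114.413/304.8 ft = 10.2179 ft.

10.22 ft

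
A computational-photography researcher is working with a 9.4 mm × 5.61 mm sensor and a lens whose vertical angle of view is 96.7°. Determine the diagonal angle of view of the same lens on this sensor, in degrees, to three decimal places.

From the vertical AOV: f = 5.61 / (2·tan(48.35°)) = 5.61 / 2.24870 ≈ 2.4948 mm.
Sensor diagonal = √(9.4² + 5.61²) = √119.8321 ≈ 10.9468 mm.
Diagonal AOV = 2·arctan(10.9468 / (2 × 2.4948)) = 2·arctan(2.19394) ≈ 130.9929°.

130.993°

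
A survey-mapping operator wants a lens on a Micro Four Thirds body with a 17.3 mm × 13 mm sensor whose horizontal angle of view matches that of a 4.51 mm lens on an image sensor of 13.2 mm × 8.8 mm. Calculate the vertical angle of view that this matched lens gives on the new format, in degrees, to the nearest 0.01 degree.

95.44°

Equal horizontal AOV ⇒ f₂ = f₁ · 17.3/13.2 = 4.51 × 1.31061 ≈ 5.9108 mm.
Vertical AOV on the new format = 2·arctan(13 / (2 × 5.9108)) = 2·arctan(1.09968) ≈ 95.4358°.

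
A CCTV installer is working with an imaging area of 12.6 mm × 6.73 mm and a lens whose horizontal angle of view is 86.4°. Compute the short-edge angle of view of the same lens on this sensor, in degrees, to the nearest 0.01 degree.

From the horizontal AOV: f = 12.6 / (2·tan(43.2°)) = 12.6 / 1.87813 ≈ 6.7088 mm.
Short-edge AOV = 2·arctan(6.73 / (2 × 6.7088)) = 2·arctan(0.50158) ≈ 53.2747°.

53.27°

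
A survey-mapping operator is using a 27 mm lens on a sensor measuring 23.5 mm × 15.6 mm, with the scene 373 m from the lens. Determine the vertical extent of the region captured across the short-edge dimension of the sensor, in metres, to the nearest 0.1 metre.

dₒ: 373 m = 373000 mm.
Similar triangles through the lens centre give W/dₒ = h/dᵢ; with 1/f = 1/dₒ + 1/dᵢ this gives W = h·(dₒ − f)/f.
W = 15.6 mm × (373000 − 27) / 27 = 15.6 × 13813.8148 ≈ 215495.511 mm = 215.496 m.

215.5 m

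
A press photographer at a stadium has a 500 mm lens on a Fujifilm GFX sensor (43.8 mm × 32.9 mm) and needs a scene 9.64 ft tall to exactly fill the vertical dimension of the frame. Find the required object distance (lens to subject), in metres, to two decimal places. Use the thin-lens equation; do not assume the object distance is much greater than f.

W: 9.64 ft × 304.8 mm/ft = 2938.27 mm.
Magnification m = h/W = dᵢ/dₒ; combined with 1/f = 1/dₒ + 1/dᵢ this gives dₒ = f·(1 + W/h).
dₒ = 500 mm × (1 + 2938.27/32.9) = 500 × 90.3092 ≈ 45154.588 mm = 45.1546 m.

45.15 m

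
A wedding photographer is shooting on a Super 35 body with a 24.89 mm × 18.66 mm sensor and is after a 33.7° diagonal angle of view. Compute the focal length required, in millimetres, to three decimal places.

Sensor diagonal = √(24.89² + 18.66²) = √967.7077 ≈ 31.1080 mm.
From α = 2·arctan(d/2f) we get f = d / (2·tan(α/2)).
With d = 31.1080 mm and α/2 = 16.85°, tan(α/2) ≈ 0.30287, so f ≈ 31.1080 / 0.60574 ≈ 51.3553 mm.

51.355 mm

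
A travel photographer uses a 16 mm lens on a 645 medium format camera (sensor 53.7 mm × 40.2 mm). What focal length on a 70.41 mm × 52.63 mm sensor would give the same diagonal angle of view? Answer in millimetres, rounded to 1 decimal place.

21.0 mm

Sensor diagonal = √(53.7² + 40.2²) = √4499.7300 ≈ 67.0800 mm.
Sensor diagonal = √(70.41² + 52.63²) = √7727.4850 ≈ 87.9061 mm.
Equal angle of view means equal diagonal/f ratio, so f₂ = f₁ · (diagonal₂/diagonal₁) = 16 × 87.9061/67.0800.
f₂ = 16 × 1.31047 ≈ 20.967 mm.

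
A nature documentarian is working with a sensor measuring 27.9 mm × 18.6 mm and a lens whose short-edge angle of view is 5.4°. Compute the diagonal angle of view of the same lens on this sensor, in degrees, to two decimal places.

9.72°

From the short-edge AOV: f = 18.6 / (2·tan(2.7°)) = 18.6 / 0.09432 ≈ 197.2060 mm.
Sensor diagonal = √(27.9² + 18.6²) = √1124.3700 ≈ 33.5316 mm.
Diagonal AOV = 2·arctan(33.5316 / (2 × 197.2060)) = 2·arctan(0.08502) ≈ 9.7188°.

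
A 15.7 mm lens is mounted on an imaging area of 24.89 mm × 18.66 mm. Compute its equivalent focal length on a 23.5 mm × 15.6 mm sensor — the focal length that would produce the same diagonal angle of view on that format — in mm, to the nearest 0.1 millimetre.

Sensor diagonal = √(24.89² + 18.66²) = √967.7077 ≈ 31.1080 mm.
Sensor diagonal = √(23.5² + 15.6²) = √795.6100 ≈ 28.2066 mm.
Equal angle of view means equal diagonal/f ratio, so f₂ = f₁ · (diagonal₂/diagonal₁) = 15.7 × 28.2066/31.1080.
f₂ = 15.7 × 0.90673 ≈ 14.236 mm.

14.2 mm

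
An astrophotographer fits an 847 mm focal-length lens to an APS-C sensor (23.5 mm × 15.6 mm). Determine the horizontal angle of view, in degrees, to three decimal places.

Angle of view α = 2·arctan(w/2f) with w = 23.5 mm and f = 847 mm.
w/2f = 0.01387; arctan(0.01387) ≈ 0.7948°, so α ≈ 1.5896°.

1.590°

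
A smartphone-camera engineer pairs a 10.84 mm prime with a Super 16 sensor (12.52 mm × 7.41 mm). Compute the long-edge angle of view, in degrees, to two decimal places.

60.01°

Angle of view α = 2·arctan(w/2f) with w = 12.52 mm and f = 10.84 mm.
w/2f = 0.57749; arctan(0.57749) ≈ 30.0060°, so α ≈ 60.0121°.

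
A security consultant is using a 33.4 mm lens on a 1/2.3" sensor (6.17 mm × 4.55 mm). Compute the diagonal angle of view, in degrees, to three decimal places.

Sensor diagonal = √(6.17² + 4.55²) = √58.7714 ≈ 7.6663 mm.
Angle of view α = 2·arctan(d/2f) with d = 7.6663 mm and f = 33.4 mm.
d/2f = 0.11476; arctan(0.11476) ≈ 6.5469°, so α ≈ 13.0937°.

13.094°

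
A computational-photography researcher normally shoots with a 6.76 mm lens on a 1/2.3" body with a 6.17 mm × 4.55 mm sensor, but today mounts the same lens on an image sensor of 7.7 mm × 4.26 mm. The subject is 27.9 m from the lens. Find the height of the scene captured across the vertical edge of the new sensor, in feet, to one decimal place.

57.7 ft

The focal length stays 6.76 mm; the relevant sensor dimension is now h = 4.26 mm. Object distance dₒ = 27.9 m = 27900 mm.
Thin-lens field height W = h·(dₒ − f)/f = 4.26 × (27900 − 6.76)/6.76 ≈ 17577.693 mm = 17577.693/304.8 ft = 57.6696 ft.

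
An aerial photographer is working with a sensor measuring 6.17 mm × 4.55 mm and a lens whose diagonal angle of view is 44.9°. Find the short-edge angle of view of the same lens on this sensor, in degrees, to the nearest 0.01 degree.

Sensor diagonal = √(6.17² + 4.55²) = √58.7714 ≈ 7.6663 mm.
From the diagonal AOV: f = 7.6663 / (2·tan(22.45°)) = 7.6663 / 0.82638 ≈ 9.2769 mm.
Short-edge AOV = 2·arctan(4.55 / (2 × 9.2769)) = 2·arctan(0.24523) ≈ 27.5578°.

27.56°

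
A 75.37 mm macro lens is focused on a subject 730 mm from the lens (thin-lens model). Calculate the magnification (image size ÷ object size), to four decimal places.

Thin lens: 1/f = 1/dₒ + 1/dᵢ → 1/dᵢ = 1/75.37 − 1/730 = 0.0118980 mm⁻¹, so dᵢ ≈ 84.0476 mm.
Magnification m = dᵢ/dₒ = 84.0476/730 ≈ 0.11513.

0.1151×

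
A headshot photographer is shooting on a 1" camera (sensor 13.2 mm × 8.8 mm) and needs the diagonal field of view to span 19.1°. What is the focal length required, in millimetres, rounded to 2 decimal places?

Sensor diagonal = √(13.2² + 8.8²) = √251.6800 ≈ 15.8644 mm.
From α = 2·arctan(d/2f) we get f = d / (2·tan(α/2)).
With d = 15.8644 mm and α/2 = 9.55°, tan(α/2) ≈ 0.16824, so f ≈ 15.8644 / 0.33648 ≈ 47.1482 mm.

47.15 mm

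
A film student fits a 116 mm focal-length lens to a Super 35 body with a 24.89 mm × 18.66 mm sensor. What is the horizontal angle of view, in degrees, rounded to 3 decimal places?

12.247°

Angle of view α = 2·arctan(w/2f) with w = 24.89 mm and f = 116 mm.
w/2f = 0.10728; arctan(0.10728) ≈ 6.1235°, so α ≈ 12.2471°.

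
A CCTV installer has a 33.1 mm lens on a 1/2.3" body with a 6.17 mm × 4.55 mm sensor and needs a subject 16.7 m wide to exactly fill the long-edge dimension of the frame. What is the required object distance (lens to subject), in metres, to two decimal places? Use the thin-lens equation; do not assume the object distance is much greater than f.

W: 16.7 m = 16700 mm.
Magnification m = w/W = dᵢ/dₒ; combined with 1/f = 1/dₒ + 1/dᵢ this gives dₒ = f·(1 + W/w).
dₒ = 33.1 mm × (1 + 16700/6.17) = 33.1 × 2707.6451 ≈ 89623.051 mm = 89.6231 m.

89.62 m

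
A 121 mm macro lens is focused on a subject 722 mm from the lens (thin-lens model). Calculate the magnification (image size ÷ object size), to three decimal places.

0.201×

Thin lens: 1/f = 1/dₒ + 1/dᵢ → 1/dᵢ = 1/121 − 1/722 = 0.0068794 mm⁻¹, so dᵢ ≈ 145.3611 mm.
Magnification m = dᵢ/dₒ = 145.3611/722 ≈ 0.20133.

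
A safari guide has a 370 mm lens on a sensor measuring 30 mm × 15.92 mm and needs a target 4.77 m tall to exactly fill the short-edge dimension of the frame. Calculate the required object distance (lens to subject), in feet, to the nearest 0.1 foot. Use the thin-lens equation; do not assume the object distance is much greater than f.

W: 4.77 m = 4770 mm.
Magnification m = h/W = dᵢ/dₒ; combined with 1/f = 1/dₒ + 1/dᵢ this gives dₒ = f·(1 + W/h).
dₒ = 370 mm × (1 + 4770/15.92) = 370 × 300.6231 ≈ 111230.553 mm = 111230.553/304.8 ft = 364.93 ft.

364.9 ft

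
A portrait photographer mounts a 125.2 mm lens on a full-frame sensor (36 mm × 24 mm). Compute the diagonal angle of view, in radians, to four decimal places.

0.3422 rad

Sensor diagonal = √(36² + 24²) = √1872.0000 ≈ 43.2666 mm.
Angle of view α = 2·arctan(d/2f) with d = 43.2666 mm and f = 125.2 mm.
d/2f = 0.17279; arctan(0.17279) ≈ 0.1711 rad, so α ≈ 0.3422 rad.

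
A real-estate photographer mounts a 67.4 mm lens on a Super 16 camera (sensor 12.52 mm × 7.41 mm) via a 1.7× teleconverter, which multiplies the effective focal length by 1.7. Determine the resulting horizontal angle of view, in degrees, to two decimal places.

6.25°

Effective focal length f = 67.4 × 1.7 = 114.58 mm.
α = 2·arctan(12.52 / (2 × 114.58)) = 2·arctan(0.05463) ≈ 6.2544°.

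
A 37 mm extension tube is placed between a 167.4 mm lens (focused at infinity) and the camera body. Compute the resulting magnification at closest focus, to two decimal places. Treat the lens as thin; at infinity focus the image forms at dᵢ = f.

The tube moves the image plane from f to f + e, so dᵢ = 167.4 + 37 = 204.4 mm. Focus is achieved when 1/f = 1/dₒ + 1/dᵢ, giving dₒ = 1/(1/f − 1/(f+e)).
Magnification m = dᵢ/dₒ = (f+e)·(1/f − 1/(f+e)) = e/f = 37/167.4 ≈ 0.2210.

0.22×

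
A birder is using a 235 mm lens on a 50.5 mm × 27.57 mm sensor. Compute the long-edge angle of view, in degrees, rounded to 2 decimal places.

Angle of view α = 2·arctan(w/2f) with w = 50.5 mm and f = 235 mm.
w/2f = 0.10745; arctan(0.10745) ≈ 6.1327°, so α ≈ 12.2654°.

12.27°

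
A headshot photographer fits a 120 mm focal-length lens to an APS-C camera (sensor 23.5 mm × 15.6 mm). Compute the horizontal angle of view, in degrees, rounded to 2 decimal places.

11.18°

Angle of view α = 2·arctan(w/2f) with w = 23.5 mm and f = 120 mm.
w/2f = 0.09792; arctan(0.09792) ≈ 5.5924°, so α ≈ 11.1848°.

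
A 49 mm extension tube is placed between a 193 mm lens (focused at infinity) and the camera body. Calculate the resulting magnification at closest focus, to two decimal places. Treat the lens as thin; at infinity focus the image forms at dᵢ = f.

The tube moves the image plane from f to f + e, so dᵢ = 193 + 49 = 242 mm. Focus is achieved when 1/f = 1/dₒ + 1/dᵢ, giving dₒ = 1/(1/f − 1/(f+e)).
Magnification m = dᵢ/dₒ = (f+e)·(1/f − 1/(f+e)) = e/f = 49/193 ≈ 0.2539.

0.25×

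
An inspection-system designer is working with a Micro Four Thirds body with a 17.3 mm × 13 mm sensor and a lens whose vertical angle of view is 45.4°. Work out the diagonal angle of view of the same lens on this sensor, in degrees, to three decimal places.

69.701°

From the vertical AOV: f = 13 / (2·tan(22.7°)) = 13 / 0.83662 ≈ 15.5388 mm.
Sensor diagonal = √(17.3² + 13²) = √468.2900 ≈ 21.6400 mm.
Diagonal AOV = 2·arctan(21.6400 / (2 × 15.5388)) = 2·arctan(0.69632) ≈ 69.7008°.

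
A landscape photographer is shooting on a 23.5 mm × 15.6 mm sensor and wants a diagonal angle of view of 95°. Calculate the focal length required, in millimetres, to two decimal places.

12.92 mm

Sensor diagonal = √(23.5² + 15.6²) = √795.6100 ≈ 28.2066 mm.
From α = 2·arctan(d/2f) we get f = d / (2·tan(α/2)).
With d = 28.2066 mm and α/2 = 47.5°, tan(α/2) ≈ 1.09131, so f ≈ 28.2066 / 2.18262 ≈ 12.9233 mm.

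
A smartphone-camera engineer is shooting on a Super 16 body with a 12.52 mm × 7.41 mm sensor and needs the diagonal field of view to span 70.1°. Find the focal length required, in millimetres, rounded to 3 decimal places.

10.369 mm

Sensor diagonal = √(12.52² + 7.41²) = √211.6585 ≈ 14.5485 mm.
From α = 2·arctan(d/2f) we get f = d / (2·tan(α/2)).
With d = 14.5485 mm and α/2 = 35.05°, tan(α/2) ≈ 0.70151, so f ≈ 14.5485 / 1.40302 ≈ 10.3694 mm.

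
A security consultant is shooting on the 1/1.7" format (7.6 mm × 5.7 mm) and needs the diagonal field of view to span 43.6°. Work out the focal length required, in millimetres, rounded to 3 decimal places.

Sensor diagonal = √(7.6² + 5.7²) = √90.2500 ≈ 9.5000 mm.
From α = 2·arctan(d/2f) we get f = d / (2·tan(α/2)).
With d = 9.5000 mm and α/2 = 21.8°, tan(α/2) ≈ 0.39997, so f ≈ 9.5000 / 0.79994 ≈ 11.8758 mm.

11.876 mm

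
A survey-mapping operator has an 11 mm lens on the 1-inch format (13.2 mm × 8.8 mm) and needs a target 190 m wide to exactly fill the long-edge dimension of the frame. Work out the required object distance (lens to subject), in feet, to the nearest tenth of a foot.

W: 190 m = 190000 mm.
Magnification m = w/W = dᵢ/dₒ; combined with 1/f = 1/dₒ + 1/dᵢ this gives dₒ = f·(1 + W/w).
dₒ = 11 mm × (1 + 190000/13.2) = 11 × 14394.9394 ≈ 158344.333 mm = 158344.333/304.8 ft = 519.502 ft.

519.5 ft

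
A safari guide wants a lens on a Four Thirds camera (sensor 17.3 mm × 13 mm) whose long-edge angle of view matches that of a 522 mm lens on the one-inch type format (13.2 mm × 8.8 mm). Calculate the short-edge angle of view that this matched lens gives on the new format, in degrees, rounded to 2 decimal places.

1.09°

Equal long-edge AOV ⇒ f₂ = f₁ · 17.3/13.2 = 522 × 1.31061 ≈ 684.1364 mm.
Short-edge AOV on the new format = 2·arctan(13 / (2 × 684.1364)) = 2·arctan(0.00950) ≈ 1.0887°.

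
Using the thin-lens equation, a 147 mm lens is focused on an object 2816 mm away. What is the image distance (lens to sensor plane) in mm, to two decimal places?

1/dᵢ = 1/f − 1/dₒ = 1/147 − 1/2816 = 0.0064476 mm⁻¹.
dᵢ = 1/0.0064476 ≈ 155.0963 mm.

155.10 mm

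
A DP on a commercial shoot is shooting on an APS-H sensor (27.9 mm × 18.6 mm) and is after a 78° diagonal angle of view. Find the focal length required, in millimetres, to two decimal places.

Sensor diagonal = √(27.9² + 18.6²) = √1124.3700 ≈ 33.5316 mm.
From α = 2·arctan(d/2f) we get f = d / (2·tan(α/2)).
With d = 33.5316 mm and α/2 = 39°, tan(α/2) ≈ 0.80978, so f ≈ 33.5316 / 1.61957 ≈ 20.7041 mm.

20.70 mm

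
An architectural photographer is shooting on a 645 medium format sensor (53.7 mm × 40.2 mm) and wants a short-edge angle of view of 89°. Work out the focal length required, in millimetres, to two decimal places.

20.45 mm

From α = 2·arctan(h/2f) we get f = h / (2·tan(α/2)).
With h = 40.2 mm and α/2 = 44.5°, tan(α/2) ≈ 0.98270, so f ≈ 40.2 / 1.96539 ≈ 20.4539 mm.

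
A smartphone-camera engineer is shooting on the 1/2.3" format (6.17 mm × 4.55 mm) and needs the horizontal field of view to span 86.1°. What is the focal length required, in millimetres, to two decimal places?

From α = 2·arctan(w/2f) we get f = w / (2·tan(α/2)).
With w = 6.17 mm and α/2 = 43.05°, tan(α/2) ≈ 0.93415, so f ≈ 6.17 / 1.86830 ≈ 3.3025 mm.

3.30 mm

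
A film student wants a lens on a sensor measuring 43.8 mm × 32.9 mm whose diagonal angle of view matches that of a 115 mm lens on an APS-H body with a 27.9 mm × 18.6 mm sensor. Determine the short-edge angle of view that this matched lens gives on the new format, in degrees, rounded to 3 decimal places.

Sensor diagonal = √(27.9² + 18.6²) = √1124.3700 ≈ 33.5316 mm.
Sensor diagonal = √(43.8² + 32.9²) = √3000.8500 ≈ 54.7800 mm.
Equal diagonal AOV ⇒ f₂ = f₁ · 54.7800/33.5316 = 115 × 1.63368 ≈ 187.8734 mm.
Short-edge AOV on the new format = 2·arctan(32.9 / (2 × 187.8734)) = 2·arctan(0.08756) ≈ 10.0080°.

10.008°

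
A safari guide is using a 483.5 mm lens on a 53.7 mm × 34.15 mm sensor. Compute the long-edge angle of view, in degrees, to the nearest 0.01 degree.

Angle of view α = 2·arctan(w/2f) with w = 53.7 mm and f = 483.5 mm.
w/2f = 0.05553; arctan(0.05553) ≈ 3.1785°, so α ≈ 6.3570°.

6.36°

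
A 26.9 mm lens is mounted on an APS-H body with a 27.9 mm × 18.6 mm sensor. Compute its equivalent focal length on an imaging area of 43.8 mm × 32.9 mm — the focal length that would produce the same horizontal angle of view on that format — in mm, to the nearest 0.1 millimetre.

42.2 mm

Equal angle of view means equal width/f ratio, so f₂ = f₁ · (width₂/width₁) = 26.9 × 43.8/27.9.
f₂ = 26.9 × 1.56989 ≈ 42.230 mm.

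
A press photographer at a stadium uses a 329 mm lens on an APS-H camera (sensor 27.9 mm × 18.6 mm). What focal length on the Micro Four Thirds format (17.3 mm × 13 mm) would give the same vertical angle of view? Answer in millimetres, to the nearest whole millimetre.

Equal angle of view means equal height/f ratio, so f₂ = f₁ · (height₂/height₁) = 329 × 13/18.6.
f₂ = 329 × 0.69892 ≈ 229.946 mm.

230 mm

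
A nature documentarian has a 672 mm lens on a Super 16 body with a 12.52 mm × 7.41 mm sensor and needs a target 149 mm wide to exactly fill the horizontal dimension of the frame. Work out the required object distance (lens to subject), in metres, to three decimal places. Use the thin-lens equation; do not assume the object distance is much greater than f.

Magnification m = w/W = dᵢ/dₒ; combined with 1/f = 1/dₒ + 1/dᵢ this gives dₒ = f·(1 + W/w).
dₒ = 672 mm × (1 + 149/12.52) = 672 × 12.9010 ≈ 8669.444 mm = 8.66944 m.

8.669 m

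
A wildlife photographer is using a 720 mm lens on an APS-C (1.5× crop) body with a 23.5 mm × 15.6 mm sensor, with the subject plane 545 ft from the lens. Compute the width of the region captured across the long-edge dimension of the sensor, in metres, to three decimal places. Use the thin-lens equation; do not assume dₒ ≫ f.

dₒ: 545 ft × 304.8 mm/ft = 166115.99 mm.
Similar triangles through the lens centre give W/dₒ = w/dᵢ; with 1/f = 1/dₒ + 1/dᵢ this gives W = w·(dₒ − f)/f.
W = 23.5 mm × (166116 − 720) / 720 = 23.5 × 229.7167 ≈ 5398.341 mm = 5.39834 m.

5.398 m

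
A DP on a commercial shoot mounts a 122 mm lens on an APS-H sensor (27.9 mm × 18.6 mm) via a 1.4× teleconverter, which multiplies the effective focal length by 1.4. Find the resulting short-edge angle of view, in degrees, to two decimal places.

Effective focal length f = 122 × 1.4 = 170.8 mm.
α = 2·arctan(18.6 / (2 × 170.8)) = 2·arctan(0.05445) ≈ 6.2333°.

6.23°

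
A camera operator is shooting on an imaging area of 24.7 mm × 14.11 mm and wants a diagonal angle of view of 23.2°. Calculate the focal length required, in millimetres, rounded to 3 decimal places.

Sensor diagonal = √(24.7² + 14.11²) = √809.1821 ≈ 28.4461 mm.
From α = 2·arctan(d/2f) we get f = d / (2·tan(α/2)).
With d = 28.4461 mm and α/2 = 11.6°, tan(α/2) ≈ 0.20527, so f ≈ 28.4461 / 0.41054 ≈ 69.2894 mm.

69.289 mm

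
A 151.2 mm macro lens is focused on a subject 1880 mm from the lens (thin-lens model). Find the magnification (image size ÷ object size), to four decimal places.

0.0875×

Thin lens: 1/f = 1/dₒ + 1/dᵢ → 1/dᵢ = 1/151.2 − 1/1880 = 0.0060818 mm⁻¹, so dᵢ ≈ 164.4239 mm.
Magnification m = dᵢ/dₒ = 164.4239/1880 ≈ 0.08746.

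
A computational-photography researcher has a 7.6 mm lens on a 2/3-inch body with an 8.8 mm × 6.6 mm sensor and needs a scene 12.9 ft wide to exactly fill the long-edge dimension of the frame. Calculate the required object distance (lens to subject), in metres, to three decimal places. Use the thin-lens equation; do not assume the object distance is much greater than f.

W: 12.9 ft × 304.8 mm/ft = 3931.92 mm.
Magnification m = w/W = dᵢ/dₒ; combined with 1/f = 1/dₒ + 1/dᵢ this gives dₒ = f·(1 + W/w).
dₒ = 7.6 mm × (1 + 3931.92/8.8) = 7.6 × 447.8091 ≈ 3403.349 mm = 3.40335 m.

3.403 m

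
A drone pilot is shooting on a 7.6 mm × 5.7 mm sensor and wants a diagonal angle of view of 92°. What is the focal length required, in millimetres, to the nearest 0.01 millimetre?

Sensor diagonal = √(7.6² + 5.7²) = √90.2500 ≈ 9.5000 mm.
From α = 2·arctan(d/2f) we get f = d / (2·tan(α/2)).
With d = 9.5000 mm and α/2 = 46°, tan(α/2) ≈ 1.03553, so f ≈ 9.5000 / 2.07106 ≈ 4.5870 mm.

4.59 mm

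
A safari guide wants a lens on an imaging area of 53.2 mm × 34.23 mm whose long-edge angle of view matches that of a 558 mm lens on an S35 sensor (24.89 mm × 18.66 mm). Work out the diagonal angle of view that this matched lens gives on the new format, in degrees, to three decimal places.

3.038°

Equal long-edge AOV ⇒ f₂ = f₁ · 53.2/24.89 = 558 × 2.13740 ≈ 1192.6718 mm.
Sensor diagonal = √(53.2² + 34.23²) = √4001.9329 ≈ 63.2608 mm.
Diagonal AOV on the new format = 2·arctan(63.2608 / (2 × 1192.6718)) = 2·arctan(0.02652) ≈ 3.0383°.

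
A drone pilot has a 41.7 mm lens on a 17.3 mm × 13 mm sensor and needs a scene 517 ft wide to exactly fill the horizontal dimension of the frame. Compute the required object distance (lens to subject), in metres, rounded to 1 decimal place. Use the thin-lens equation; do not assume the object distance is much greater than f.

W: 517 ft × 304.8 mm/ft = 157581.59 mm.
Magnification m = w/W = dᵢ/dₒ; combined with 1/f = 1/dₒ + 1/dᵢ this gives dₒ = f·(1 + W/w).
dₒ = 41.7 mm × (1 + 157582/17.3) = 41.7 × 9109.7627 ≈ 379877.105 mm = 379.877 m.

379.9 m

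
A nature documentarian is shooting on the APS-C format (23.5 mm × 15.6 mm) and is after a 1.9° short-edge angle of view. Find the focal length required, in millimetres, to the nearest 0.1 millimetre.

470.4 mm

From α = 2·arctan(h/2f) we get f = h / (2·tan(α/2)).
With h = 15.6 mm and α/2 = 0.95°, tan(α/2) ≈ 0.01658, so f ≈ 15.6 / 0.03316 ≈ 470.3854 mm.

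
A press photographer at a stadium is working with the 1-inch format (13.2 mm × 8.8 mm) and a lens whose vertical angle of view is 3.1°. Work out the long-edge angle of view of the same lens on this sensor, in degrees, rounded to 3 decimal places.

From the vertical AOV: f = 8.8 / (2·tan(1.55°)) = 8.8 / 0.05412 ≈ 162.6064 mm.
Long-edge AOV = 2·arctan(13.2 / (2 × 162.6064)) = 2·arctan(0.04059) ≈ 4.6486°.

4.649°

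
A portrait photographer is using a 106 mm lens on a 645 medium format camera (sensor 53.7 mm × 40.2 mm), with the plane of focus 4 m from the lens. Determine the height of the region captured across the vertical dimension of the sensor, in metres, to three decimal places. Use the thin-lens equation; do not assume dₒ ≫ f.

dₒ: 4 m = 4000 mm.
Similar triangles through the lens centre give W/dₒ = h/dᵢ; with 1/f = 1/dₒ + 1/dᵢ this gives W = h·(dₒ − f)/f.
W = 40.2 mm × (4000 − 106) / 106 = 40.2 × 36.7358 ≈ 1476.781 mm = 1.47678 m.

1.477 m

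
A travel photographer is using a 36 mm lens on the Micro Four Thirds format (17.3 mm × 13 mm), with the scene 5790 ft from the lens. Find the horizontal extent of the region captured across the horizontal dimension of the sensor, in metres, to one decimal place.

dₒ: 5790 ft × 304.8 mm/ft = 1764791.94 mm.
Similar triangles through the lens centre give W/dₒ = w/dᵢ; with 1/f = 1/dₒ + 1/dᵢ this gives W = w·(dₒ − f)/f.
W = 17.3 mm × (1.76479e+06 − 36) / 36 = 17.3 × 49020.9984 ≈ 848063.273 mm = 848.063 m.

848.1 m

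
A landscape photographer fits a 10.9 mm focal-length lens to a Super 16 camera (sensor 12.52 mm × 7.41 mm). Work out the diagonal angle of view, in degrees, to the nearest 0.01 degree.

67.44°

Sensor diagonal = √(12.52² + 7.41²) = √211.6585 ≈ 14.5485 mm.
Angle of view α = 2·arctan(d/2f) with d = 14.5485 mm and f = 10.9 mm.
d/2f = 0.66736; arctan(0.66736) ≈ 33.7176°, so α ≈ 67.4353°.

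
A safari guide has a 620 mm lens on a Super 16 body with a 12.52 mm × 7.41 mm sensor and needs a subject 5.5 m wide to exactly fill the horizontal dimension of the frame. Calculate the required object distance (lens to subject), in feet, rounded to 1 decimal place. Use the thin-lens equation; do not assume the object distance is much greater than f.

895.6 ft

W: 5.5 m = 5500 mm.
Magnification m = w/W = dᵢ/dₒ; combined with 1/f = 1/dₒ + 1/dᵢ this gives dₒ = f·(1 + W/w).
dₒ = 620 mm × (1 + 5500/12.52) = 620 × 440.2971 ≈ 272984.217 mm = 272984.217/304.8 ft = 895.618 ft.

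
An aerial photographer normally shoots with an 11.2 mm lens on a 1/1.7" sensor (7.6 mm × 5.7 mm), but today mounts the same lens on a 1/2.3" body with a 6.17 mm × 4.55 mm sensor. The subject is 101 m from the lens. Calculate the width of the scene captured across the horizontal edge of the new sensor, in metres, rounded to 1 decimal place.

The focal length stays 11.2 mm; the relevant sensor dimension is now w = 6.17 mm. Object distance dₒ = 101 m = 101000 mm.
Thin-lens field width W = w·(dₒ − f)/f = 6.17 × (101000 − 11.2)/11.2 ≈ 55634.009 mm = 55.634 m.

55.6 m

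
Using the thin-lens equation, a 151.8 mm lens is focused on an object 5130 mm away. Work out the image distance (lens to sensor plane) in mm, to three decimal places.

156.429 mm

1/dᵢ = 1/f − 1/dₒ = 1/151.8 − 1/5130 = 0.0063927 mm⁻¹.
dᵢ = 1/0.0063927 ≈ 156.4288 mm.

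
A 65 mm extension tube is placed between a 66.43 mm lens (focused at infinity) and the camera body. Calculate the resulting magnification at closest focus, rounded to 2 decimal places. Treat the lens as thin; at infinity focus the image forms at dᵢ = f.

0.98×

The tube moves the image plane from f to f + e, so dᵢ = 66.43 + 65 = 131.43 mm. Focus is achieved when 1/f = 1/dₒ + 1/dᵢ, giving dₒ = 1/(1/f − 1/(f+e)).
Magnification m = dᵢ/dₒ = (f+e)·(1/f − 1/(f+e)) = e/f = 65/66.43 ≈ 0.9785.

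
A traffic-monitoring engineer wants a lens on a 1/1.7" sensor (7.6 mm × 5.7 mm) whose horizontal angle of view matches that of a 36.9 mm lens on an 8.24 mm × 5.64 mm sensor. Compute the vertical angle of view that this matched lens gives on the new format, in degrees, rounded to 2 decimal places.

Equal horizontal AOV ⇒ f₂ = f₁ · 7.6/8.24 = 36.9 × 0.92233 ≈ 34.0340 mm.
Vertical AOV on the new format = 2·arctan(5.7 / (2 × 34.0340)) = 2·arctan(0.08374) ≈ 9.5735°.

9.57°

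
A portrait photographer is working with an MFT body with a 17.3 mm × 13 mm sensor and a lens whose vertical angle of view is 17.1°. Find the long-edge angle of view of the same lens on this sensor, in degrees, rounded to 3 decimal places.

22.628°

From the vertical AOV: f = 13 / (2·tan(8.55°)) = 13 / 0.30069 ≈ 43.2344 mm.
Long-edge AOV = 2·arctan(17.3 / (2 × 43.2344)) = 2·arctan(0.20007) ≈ 22.6278°.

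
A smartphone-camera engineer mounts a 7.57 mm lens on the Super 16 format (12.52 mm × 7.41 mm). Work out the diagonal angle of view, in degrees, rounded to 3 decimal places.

87.717°

Sensor diagonal = √(12.52² + 7.41²) = √211.6585 ≈ 14.5485 mm.
Angle of view α = 2·arctan(d/2f) with d = 14.5485 mm and f = 7.57 mm.
d/2f = 0.96093; arctan(0.96093) ≈ 43.8586°, so α ≈ 87.7172°.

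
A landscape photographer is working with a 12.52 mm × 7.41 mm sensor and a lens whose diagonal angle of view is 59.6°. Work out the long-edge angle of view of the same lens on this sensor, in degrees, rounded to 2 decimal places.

52.47°

Sensor diagonal = √(12.52² + 7.41²) = √211.6585 ≈ 14.5485 mm.
From the diagonal AOV: f = 14.5485 / (2·tan(29.8°)) = 14.5485 / 1.14541 ≈ 12.7015 mm.
Long-edge AOV = 2·arctan(12.52 / (2 × 12.7015)) = 2·arctan(0.49285) ≈ 52.4731°.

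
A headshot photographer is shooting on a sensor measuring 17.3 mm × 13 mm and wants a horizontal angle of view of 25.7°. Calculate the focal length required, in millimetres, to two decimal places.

37.92 mm

From α = 2·arctan(w/2f) we get f = w / (2·tan(α/2)).
With w = 17.3 mm and α/2 = 12.85°, tan(α/2) ≈ 0.22811, so f ≈ 17.3 / 0.45622 ≈ 37.9199 mm.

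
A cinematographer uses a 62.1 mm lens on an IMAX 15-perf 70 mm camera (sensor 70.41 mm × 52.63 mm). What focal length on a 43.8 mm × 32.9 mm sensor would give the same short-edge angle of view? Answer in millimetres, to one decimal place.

38.8 mm

Equal angle of view means equal height/f ratio, so f₂ = f₁ · (height₂/height₁) = 62.1 × 32.9/52.63.
f₂ = 62.1 × 0.62512 ≈ 38.820 mm.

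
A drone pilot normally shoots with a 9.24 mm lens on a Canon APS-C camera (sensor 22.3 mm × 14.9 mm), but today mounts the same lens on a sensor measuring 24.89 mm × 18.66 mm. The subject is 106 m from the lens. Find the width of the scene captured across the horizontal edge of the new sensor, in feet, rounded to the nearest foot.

937 ft

The focal length stays 9.24 mm; the relevant sensor dimension is now w = 24.89 mm. Object distance dₒ = 106 m = 106000 mm.
Thin-lens field width W = w·(dₒ − f)/f = 24.89 × (106000 − 9.24)/9.24 ≈ 285509.742 mm = 285509.742/304.8 ft = 936.712 ft.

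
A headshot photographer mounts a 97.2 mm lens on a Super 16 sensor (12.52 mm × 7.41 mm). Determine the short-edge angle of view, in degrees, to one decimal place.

Angle of view α = 2·arctan(h/2f) with h = 7.41 mm and f = 97.2 mm.
h/2f = 0.03812; arctan(0.03812) ≈ 2.1829°, so α ≈ 4.3658°.

4.4°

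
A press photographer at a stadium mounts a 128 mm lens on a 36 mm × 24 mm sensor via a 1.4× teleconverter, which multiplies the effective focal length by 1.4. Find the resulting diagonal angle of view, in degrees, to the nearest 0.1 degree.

Effective focal length f = 128 × 1.4 = 179.2 mm.
Sensor diagonal = √(36² + 24²) = √1872.0000 ≈ 43.2666 mm.
α = 2·arctan(43.267 / (2 × 179.2)) = 2·arctan(0.12072) ≈ 13.7671°.

13.8°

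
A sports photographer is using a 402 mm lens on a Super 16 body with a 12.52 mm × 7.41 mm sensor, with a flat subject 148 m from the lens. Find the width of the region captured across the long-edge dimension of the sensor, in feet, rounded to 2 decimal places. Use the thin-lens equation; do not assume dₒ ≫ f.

dₒ: 148 m = 148000 mm.
Similar triangles through the lens centre give W/dₒ = w/dᵢ; with 1/f = 1/dₒ + 1/dᵢ this gives W = w·(dₒ − f)/f.
W = 12.52 mm × (148000 − 402) / 402 = 12.52 × 367.1592 ≈ 4596.833 mm = 4596.833/304.8 ft = 15.0815 ft.

15.08 ft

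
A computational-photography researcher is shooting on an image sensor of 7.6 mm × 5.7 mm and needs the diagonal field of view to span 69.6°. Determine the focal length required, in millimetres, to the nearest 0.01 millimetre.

6.83 mm

Sensor diagonal = √(7.6² + 5.7²) = √90.2500 ≈ 9.5000 mm.
From α = 2·arctan(d/2f) we get f = d / (2·tan(α/2)).
With d = 9.5000 mm and α/2 = 34.8°, tan(α/2) ≈ 0.69502, so f ≈ 9.5000 / 1.39004 ≈ 6.8344 mm.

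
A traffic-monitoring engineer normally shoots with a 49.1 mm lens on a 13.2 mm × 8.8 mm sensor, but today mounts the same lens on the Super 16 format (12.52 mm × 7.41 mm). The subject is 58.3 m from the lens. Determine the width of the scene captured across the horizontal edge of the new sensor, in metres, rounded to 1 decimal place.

The focal length stays 49.1 mm; the relevant sensor dimension is now w = 12.52 mm. Object distance dₒ = 58.3 m = 58300 mm.
Thin-lens field width W = w·(dₒ − f)/f = 12.52 × (58300 − 49.1)/49.1 ≈ 14853.386 mm = 14.8534 m.

14.9 m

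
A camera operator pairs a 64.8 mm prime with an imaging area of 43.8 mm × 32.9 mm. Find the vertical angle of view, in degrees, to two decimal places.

Angle of view α = 2·arctan(h/2f) with h = 32.9 mm and f = 64.8 mm.
h/2f = 0.25386; arctan(0.25386) ≈ 14.2441°, so α ≈ 28.4882°.

28.49°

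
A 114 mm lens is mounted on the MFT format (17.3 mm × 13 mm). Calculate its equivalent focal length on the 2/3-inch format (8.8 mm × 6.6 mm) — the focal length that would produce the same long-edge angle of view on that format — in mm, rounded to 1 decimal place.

Equal angle of view means equal width/f ratio, so f₂ = f₁ · (width₂/width₁) = 114 × 8.8/17.3.
f₂ = 114 × 0.50867 ≈ 57.988 mm.

58.0 mm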